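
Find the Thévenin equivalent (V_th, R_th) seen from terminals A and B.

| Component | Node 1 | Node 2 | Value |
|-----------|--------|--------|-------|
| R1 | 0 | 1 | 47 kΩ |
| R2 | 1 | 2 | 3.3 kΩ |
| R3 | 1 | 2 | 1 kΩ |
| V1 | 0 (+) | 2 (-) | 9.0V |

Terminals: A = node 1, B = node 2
Step 1 — V_th is the open-circuit voltage V_A - V_B (nothing connected across the terminals).
Nodal analysis, taking node 2 as the 0 V reference.
Source V1 fixes V_0 = 9 V.
KCL at each unknown node (sum of currents leaving = 0; resistances in Ω):
  Node 1: (V_1 - 9)/47000 + (V_1 - 0)/3300 + (V_1 - 0)/1000 = 0
Collecting terms: 0.001324 × V_1 = 0.0001915  =>  V_1 = 0.1446 V
V_th = V_1 - V_2 = 0.1446 - 0 = 0.1446 V
Step 2 — R_th: zero the source — replace V1 by a short circuit (node 2 merges into node 0) — and find the resistance seen between A (node 1) and B (node 0).
Reduce the network between node 1 (A) and node 0 (B) by series/parallel combination:
  Rp1 = R1 ‖ R2 ‖ R3 (parallel, all between nodes 0 and 1) = 1/(1/47000 + 1/3300 + 1/1000) = 755.1 Ω
R_th = 755.1 Ω

Final answer: V_th = 0.1446 V, R_th = 755.1 Ω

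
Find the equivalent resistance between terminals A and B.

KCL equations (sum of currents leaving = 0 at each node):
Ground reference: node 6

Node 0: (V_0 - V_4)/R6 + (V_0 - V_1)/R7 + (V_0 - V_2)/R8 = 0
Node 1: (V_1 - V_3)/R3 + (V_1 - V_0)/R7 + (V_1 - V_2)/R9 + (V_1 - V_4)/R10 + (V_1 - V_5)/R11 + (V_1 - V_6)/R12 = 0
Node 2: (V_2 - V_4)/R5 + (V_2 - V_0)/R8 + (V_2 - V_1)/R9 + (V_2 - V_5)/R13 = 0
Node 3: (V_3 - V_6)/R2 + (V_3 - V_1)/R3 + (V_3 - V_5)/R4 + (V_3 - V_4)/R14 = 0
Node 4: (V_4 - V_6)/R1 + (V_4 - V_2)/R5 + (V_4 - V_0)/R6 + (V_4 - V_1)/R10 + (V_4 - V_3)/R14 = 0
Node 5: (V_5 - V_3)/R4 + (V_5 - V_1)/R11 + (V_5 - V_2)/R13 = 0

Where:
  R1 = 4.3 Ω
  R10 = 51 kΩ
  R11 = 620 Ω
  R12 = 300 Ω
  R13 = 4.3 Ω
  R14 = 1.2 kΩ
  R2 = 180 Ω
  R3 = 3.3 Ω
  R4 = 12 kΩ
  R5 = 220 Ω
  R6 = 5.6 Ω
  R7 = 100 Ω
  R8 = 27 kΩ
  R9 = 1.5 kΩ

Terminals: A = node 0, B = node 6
The network is not a plain series/parallel combination. Inject a 1 A test current into terminal A (node 0) and return it from terminal B (node 6); then R_eq = V_A / (1 A).
Nodal analysis, taking node 6 as the 0 V reference.
Current source I_test pushes 1 A into node 0 and draws it out of node 6.
KCL at each unknown node (sum of currents leaving = 0; resistances in Ω):
  Node 0: (V_0 - V_4)/5.6 + (V_0 - V_1)/100 + (V_0 - V_2)/27000 - 1 = 0
  Node 1: (V_1 - V_0)/100 + (V_1 - V_3)/3.3 + (V_1 - V_2)/1500 + (V_1 - V_4)/51000 + (V_1 - V_5)/620 + (V_1 - 0)/300 = 0
  Node 2: (V_2 - V_0)/27000 + (V_2 - V_1)/1500 + (V_2 - V_4)/220 + (V_2 - V_5)/4.3 = 0
  Node 3: (V_3 - V_1)/3.3 + (V_3 - 0)/180 + (V_3 - V_5)/12000 + (V_3 - V_4)/1200 = 0
  Node 4: (V_4 - V_0)/5.6 + (V_4 - V_1)/51000 + (V_4 - V_2)/220 + (V_4 - V_3)/1200 + (V_4 - 0)/4.3 = 0
  Node 5: (V_5 - V_1)/620 + (V_5 - V_2)/4.3 + (V_5 - V_3)/12000 = 0
Collecting terms (coefficients in siemens):
  0.1886·V_0 - 0.01·V_1 - 0.00003704·V_2 - 0.1786·V_4 = 1
  0.3187·V_1 - 0.01·V_0 - 0.0006667·V_2 - 0.303·V_3 - 0.00001961·V_4 - 0.001613·V_5 = 0
  0.2378·V_2 - 0.00003704·V_0 - 0.0006667·V_1 - 0.004545·V_4 - 0.2326·V_5 = 0
  0.3095·V_3 - 0.303·V_1 - 0.0008333·V_4 - 0.00008333·V_5 = 0
  0.4165·V_4 - 0.1786·V_0 - 0.00001961·V_1 - 0.004545·V_2 - 0.0008333·V_3 = 0
  0.2343·V_5 - 0.001613·V_1 - 0.2326·V_2 - 0.00008333·V_3 = 0
Solving these 6 simultaneous equations (Gaussian elimination) gives:
  V_0 = 9.459 V, V_1 = 4.937 V, V_2 = 4.42 V, V_3 = 4.846 V
  V_4 = 4.113 V, V_5 = 4.424 V
R_eq = V_0 / 1 A = 9.459 Ω

Final answer: 9.459 Ω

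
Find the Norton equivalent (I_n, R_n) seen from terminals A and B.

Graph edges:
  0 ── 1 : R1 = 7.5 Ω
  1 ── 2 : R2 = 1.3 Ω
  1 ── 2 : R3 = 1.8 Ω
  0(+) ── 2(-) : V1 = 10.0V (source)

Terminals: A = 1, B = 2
Find the Thévenin equivalent first; then I_n = V_th/R_th and R_n = R_th.
Step 1 — V_th is the open-circuit voltage V_A - V_B (nothing connected across the terminals).
Nodal analysis, taking node 2 as the 0 V reference.
Source V1 fixes V_0 = 10 V.
KCL at each unknown node (sum of currents leaving = 0; resistances in Ω):
  Node 1: (V_1 - 10)/7.5 + (V_1 - 0)/1.3 + (V_1 - 0)/1.8 = 0
Collecting terms: 1.458 × V_1 = 1.333  =>  V_1 = 0.9144 V
V_th = V_1 - V_2 = 0.9144 - 0 = 0.9144 V
Step 2 — R_th: zero the source — replace V1 by a short circuit (node 2 merges into node 0) — and find the resistance seen between A (node 1) and B (node 0).
Reduce the network between node 1 (A) and node 0 (B) by series/parallel combination:
  Rp1 = R1 ‖ R2 ‖ R3 (parallel, all between nodes 0 and 1) = 1/(1/7.5 + 1/1.3 + 1/1.8) = 0.6858 Ω
R_th = 0.6858 Ω
I_n = V_th/R_th = 0.9144/0.6858 = 1.333 A, and R_n = R_th = 0.6858 Ω

Final answer: I_n = 1.333 A, R_n = 0.6858 Ω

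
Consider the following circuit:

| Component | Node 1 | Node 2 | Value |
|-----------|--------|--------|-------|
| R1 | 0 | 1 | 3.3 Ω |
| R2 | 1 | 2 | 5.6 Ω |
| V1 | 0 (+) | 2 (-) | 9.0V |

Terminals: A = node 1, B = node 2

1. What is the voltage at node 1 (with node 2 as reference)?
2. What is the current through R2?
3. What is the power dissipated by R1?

Nodal analysis, taking node 2 as the 0 V reference.
Source V1 fixes V_0 = 9 V.
KCL at each unknown node (sum of currents leaving = 0; resistances in Ω):
  Node 1: (V_1 - 9)/3.3 + (V_1 - 0)/5.6 = 0
Collecting terms: 0.4816 × V_1 = 2.727  =>  V_1 = 5.663 V
Part 1:
  Read off the nodal solution: V_1 = 5.663 V
Part 2:
  I_R2 = (V_1 - V_2)/R2 = (5.663 - 0)/5.6 = 1.011 A
  Magnitude: I_R2 = 1.011 A
Part 3:
  I_R1 = (V_0 - V_1)/R1 = (9 - 5.663)/3.3 = 1.011 A
  P_R1 = I_R1² × R1 = (1.011)² × 3.3 = 3.375 W

Final answers:
1. V_1 = 5.663 V
2. I_R2 = 1.011 A
3. P_R1 = 3.375 W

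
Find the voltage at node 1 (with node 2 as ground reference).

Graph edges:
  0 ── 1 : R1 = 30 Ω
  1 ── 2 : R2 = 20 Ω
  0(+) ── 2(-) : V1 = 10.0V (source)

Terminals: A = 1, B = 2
Nodal analysis, taking node 2 as the 0 V reference.
Source V1 fixes V_0 = 10 V.
KCL at each unknown node (sum of currents leaving = 0; resistances in Ω):
  Node 1: (V_1 - 10)/30 + (V_1 - 0)/20 = 0
Collecting terms: 0.08333 × V_1 = 0.3333  =>  V_1 = 4 V
The requested potential is V_1 = 4 V.

Final answer: V_1 = 4 V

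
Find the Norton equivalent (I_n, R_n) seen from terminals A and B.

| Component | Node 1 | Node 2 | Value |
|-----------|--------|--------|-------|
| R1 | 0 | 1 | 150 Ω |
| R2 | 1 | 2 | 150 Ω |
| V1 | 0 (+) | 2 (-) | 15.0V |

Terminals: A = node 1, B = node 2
Find the Thévenin equivalent first; then I_n = V_th/R_th and R_n = R_th.
Step 1 — V_th is the open-circuit voltage V_A - V_B (nothing connected across the terminals).
Nodal analysis, taking node 2 as the 0 V reference.
Source V1 fixes V_0 = 15 V.
KCL at each unknown node (sum of currents leaving = 0; resistances in Ω):
  Node 1: (V_1 - 15)/150 + (V_1 - 0)/150 = 0
Collecting terms: 0.01333 × V_1 = 0.1  =>  V_1 = 7.5 V
V_th = V_1 - V_2 = 7.5 - 0 = 7.5 V
Step 2 — R_th: zero the source — replace V1 by a short circuit (node 2 merges into node 0) — and find the resistance seen between A (node 1) and B (node 0).
Reduce the network between node 1 (A) and node 0 (B) by series/parallel combination:
  Rp1 = R1 ‖ R2 (parallel, both between nodes 0 and 1) = 1/(1/150 + 1/150) = 75 Ω
R_th = 75 Ω
I_n = V_th/R_th = 7.5/75 = 0.1 A, and R_n = R_th = 75 Ω

Final answer: I_n = 0.1 A, R_n = 75 Ω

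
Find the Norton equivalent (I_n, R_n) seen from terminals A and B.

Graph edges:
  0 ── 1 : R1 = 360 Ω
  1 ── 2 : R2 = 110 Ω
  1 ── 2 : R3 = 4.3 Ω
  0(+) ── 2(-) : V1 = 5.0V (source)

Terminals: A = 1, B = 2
Find the Thévenin equivalent first; then I_n = V_th/R_th and R_n = R_th.
Step 1 — V_th is the open-circuit voltage V_A - V_B (nothing connected across the terminals).
Nodal analysis, taking node 2 as the 0 V reference.
Source V1 fixes V_0 = 5 V.
KCL at each unknown node (sum of currents leaving = 0; resistances in Ω):
  Node 1: (V_1 - 5)/360 + (V_1 - 0)/110 + (V_1 - 0)/4.3 = 0
Collecting terms: 0.2444 × V_1 = 0.01389  =>  V_1 = 0.05682 V
V_th = V_1 - V_2 = 0.05682 - 0 = 0.05682 V
Step 2 — R_th: zero the source — replace V1 by a short circuit (node 2 merges into node 0) — and find the resistance seen between A (node 1) and B (node 0).
Reduce the network between node 1 (A) and node 0 (B) by series/parallel combination:
  Rp1 = R1 ‖ R2 ‖ R3 (parallel, all between nodes 0 and 1) = 1/(1/360 + 1/110 + 1/4.3) = 4.091 Ω
R_th = 4.091 Ω
I_n = V_th/R_th = 0.05682/4.091 = 0.01389 A, and R_n = R_th = 4.091 Ω

Final answer: I_n = 0.01389 A, R_n = 4.091 Ω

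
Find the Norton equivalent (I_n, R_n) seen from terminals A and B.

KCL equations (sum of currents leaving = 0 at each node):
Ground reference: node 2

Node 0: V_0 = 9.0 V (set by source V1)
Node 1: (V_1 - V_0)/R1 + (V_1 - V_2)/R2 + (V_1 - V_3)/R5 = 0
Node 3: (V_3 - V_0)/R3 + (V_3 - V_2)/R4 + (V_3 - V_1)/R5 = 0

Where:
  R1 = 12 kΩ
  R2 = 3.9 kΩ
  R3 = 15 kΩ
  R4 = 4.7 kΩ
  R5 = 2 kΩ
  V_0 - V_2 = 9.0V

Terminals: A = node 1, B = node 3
Find the Thévenin equivalent first; then I_n = V_th/R_th and R_n = R_th.
Step 1 — V_th is the open-circuit voltage V_A - V_B (nothing connected across the terminals).
Nodal analysis, taking node 2 as the 0 V reference.
Source V1 fixes V_0 = 9 V.
KCL at each unknown node (sum of currents leaving = 0; resistances in Ω):
  Node 1: (V_1 - 9)/12000 + (V_1 - 0)/3900 + (V_1 - V_3)/2000 = 0
  Node 3: (V_3 - 9)/15000 + (V_3 - 0)/4700 + (V_3 - V_1)/2000 = 0
Collecting terms (coefficients in siemens):
  0.0008397·V_1 - 0.0005·V_3 = 0.00075
  0.0007794·V_3 - 0.0005·V_1 = 0.0006
Determinant D = (0.0008397)(0.0007794) - (-0.0005)(-0.0005) = 0.0000004045
V_1 = [(0.00075)(0.0007794) - (-0.0005)(0.0006)]/D = 2.187 V
V_3 = [(0.0008397)(0.0006) - (0.00075)(-0.0005)]/D = 2.173 V
V_th = V_1 - V_3 = 2.187 - 2.173 = 0.01416 V
Step 2 — R_th: zero the source — replace V1 by a short circuit (node 2 merges into node 0) — and find the resistance seen between A (node 1) and B (node 3).
Reduce the network between node 1 (A) and node 3 (B) by series/parallel combination:
  Rp1 = R1 ‖ R2 (parallel, both between nodes 0 and 1) = 1/(1/12000 + 1/3900) = 2943 Ω
  Rp2 = R3 ‖ R4 (parallel, both between nodes 0 and 3) = 1/(1/15000 + 1/4700) = 3579 Ω
  Rs1 = Rp1 + Rp2 (series, joined only at node 0) = 2943 + 3579 = 6522 Ω
  Rp3 = R5 ‖ Rs1 (parallel, both between nodes 1 and 3) = 1/(1/2000 + 1/6522) = 1531 Ω
R_th = 1.531 kΩ
I_n = V_th/R_th = 0.01416/1531 = 0.000009252 A, and R_n = R_th = 1.531 kΩ

Final answer: I_n = 9.252e-06 A, R_n = 1.531 kΩ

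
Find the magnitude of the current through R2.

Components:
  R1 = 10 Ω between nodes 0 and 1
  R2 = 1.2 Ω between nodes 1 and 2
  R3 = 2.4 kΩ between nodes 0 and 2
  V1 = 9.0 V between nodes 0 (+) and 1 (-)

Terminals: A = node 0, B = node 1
Nodal analysis, taking node 1 as the 0 V reference.
Source V1 fixes V_0 = 9 V.
KCL at each unknown node (sum of currents leaving = 0; resistances in Ω):
  Node 2: (V_2 - 0)/1.2 + (V_2 - 9)/2400 = 0
Collecting terms: 0.8337 × V_2 = 0.00375  =>  V_2 = 0.004498 V
I_R2 = (V_1 - V_2)/R2 = (0 - 0.004498)/1.2 = -0.003748 A
|I_R2| = 0.003748 A

Final answer: |I_R2| = 0.003748 A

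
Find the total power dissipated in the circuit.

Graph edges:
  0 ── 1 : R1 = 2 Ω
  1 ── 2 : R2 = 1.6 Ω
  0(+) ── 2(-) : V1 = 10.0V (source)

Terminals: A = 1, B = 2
Nodal analysis, taking node 2 as the 0 V reference.
Source V1 fixes V_0 = 10 V.
KCL at each unknown node (sum of currents leaving = 0; resistances in Ω):
  Node 1: (V_1 - 10)/2 + (V_1 - 0)/1.6 = 0
Collecting terms: 1.125 × V_1 = 5  =>  V_1 = 4.444 V
Power in each resistor, P = (ΔV)²/R:
  P_R1 = (10 - 4.444)²/2 = 15.43 W
  P_R2 = (4.444 - 0)²/1.6 = 12.35 W
P_total = P_R1 + P_R2 = 27.78 W

Final answer: 27.78 W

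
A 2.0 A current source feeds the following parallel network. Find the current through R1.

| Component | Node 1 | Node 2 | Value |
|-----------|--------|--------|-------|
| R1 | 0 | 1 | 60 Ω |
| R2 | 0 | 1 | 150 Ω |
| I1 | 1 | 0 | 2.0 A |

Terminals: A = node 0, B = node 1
All resistors sit directly between nodes 0 and 1, so they are in parallel and share one voltage V; the full source current 2 A splits among them.
1/R_par = 1/60 + 1/150 = 0.02333 S  =>  R_par = 42.86 Ω
V = I × R_par = 2 × 42.86 = 85.71 V
I_R1 = V/R1 = 85.71/60 = 1.429 A

Final answer: 1.429 A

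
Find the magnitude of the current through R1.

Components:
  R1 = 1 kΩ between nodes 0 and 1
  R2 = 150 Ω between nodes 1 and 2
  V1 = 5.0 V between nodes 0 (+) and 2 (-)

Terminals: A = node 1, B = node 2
Nodal analysis, taking node 2 as the 0 V reference.
Source V1 fixes V_0 = 5 V.
KCL at each unknown node (sum of currents leaving = 0; resistances in Ω):
  Node 1: (V_1 - 5)/1000 + (V_1 - 0)/150 = 0
Collecting terms: 0.007667 × V_1 = 0.005  =>  V_1 = 0.6522 V
I_R1 = (V_0 - V_1)/R1 = (5 - 0.6522)/1000 = 0.004348 A
|I_R1| = 0.004348 A

Final answer: |I_R1| = 0.004348 A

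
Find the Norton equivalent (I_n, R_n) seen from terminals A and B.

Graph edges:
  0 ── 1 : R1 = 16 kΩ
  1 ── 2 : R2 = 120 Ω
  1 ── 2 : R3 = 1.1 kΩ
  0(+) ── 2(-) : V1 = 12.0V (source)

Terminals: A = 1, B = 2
Find the Thévenin equivalent first; then I_n = V_th/R_th and R_n = R_th.
Step 1 — V_th is the open-circuit voltage V_A - V_B (nothing connected across the terminals).
Nodal analysis, taking node 2 as the 0 V reference.
Source V1 fixes V_0 = 12 V.
KCL at each unknown node (sum of currents leaving = 0; resistances in Ω):
  Node 1: (V_1 - 12)/16000 + (V_1 - 0)/120 + (V_1 - 0)/1100 = 0
Collecting terms: 0.009305 × V_1 = 0.00075  =>  V_1 = 0.0806 V
V_th = V_1 - V_2 = 0.0806 - 0 = 0.0806 V
Step 2 — R_th: zero the source — replace V1 by a short circuit (node 2 merges into node 0) — and find the resistance seen between A (node 1) and B (node 0).
Reduce the network between node 1 (A) and node 0 (B) by series/parallel combination:
  Rp1 = R1 ‖ R2 ‖ R3 (parallel, all between nodes 0 and 1) = 1/(1/16000 + 1/120 + 1/1100) = 107.5 Ω
R_th = 107.5 Ω
I_n = V_th/R_th = 0.0806/107.5 = 0.00075 A, and R_n = R_th = 107.5 Ω

Final answer: I_n = 0.00075 A, R_n = 107.5 Ω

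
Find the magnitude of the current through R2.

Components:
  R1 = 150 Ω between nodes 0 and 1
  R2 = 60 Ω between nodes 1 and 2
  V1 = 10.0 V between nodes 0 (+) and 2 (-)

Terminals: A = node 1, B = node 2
Nodal analysis, taking node 2 as the 0 V reference.
Source V1 fixes V_0 = 10 V.
KCL at each unknown node (sum of currents leaving = 0; resistances in Ω):
  Node 1: (V_1 - 10)/150 + (V_1 - 0)/60 = 0
Collecting terms: 0.02333 × V_1 = 0.06667  =>  V_1 = 2.857 V
I_R2 = (V_1 - V_2)/R2 = (2.857 - 0)/60 = 0.04762 A
|I_R2| = 0.04762 A

Final answer: |I_R2| = 0.04762 A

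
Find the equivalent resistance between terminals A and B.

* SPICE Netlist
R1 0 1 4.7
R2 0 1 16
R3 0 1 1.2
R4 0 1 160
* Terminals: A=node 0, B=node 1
Reduce the network between node 0 (A) and node 1 (B) by series/parallel combination:
  Rp1 = R1 ‖ R2 ‖ R3 ‖ R4 (parallel, all between nodes 0 and 1) = 1/(1/4.7 + 1/16 + 1/1.2 + 1/160) = 0.897 Ω
R_eq = 0.897 Ω

Final answer: 0.897 Ω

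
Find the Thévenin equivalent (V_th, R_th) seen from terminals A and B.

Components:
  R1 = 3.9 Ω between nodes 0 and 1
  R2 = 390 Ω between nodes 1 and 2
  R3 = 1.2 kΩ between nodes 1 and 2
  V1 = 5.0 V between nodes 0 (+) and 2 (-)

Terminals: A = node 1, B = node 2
Step 1 — V_th is the open-circuit voltage V_A - V_B (nothing connected across the terminals).
Nodal analysis, taking node 2 as the 0 V reference.
Source V1 fixes V_0 = 5 V.
KCL at each unknown node (sum of currents leaving = 0; resistances in Ω):
  Node 1: (V_1 - 5)/3.9 + (V_1 - 0)/390 + (V_1 - 0)/1200 = 0
Collecting terms: 0.2598 × V_1 = 1.282  =>  V_1 = 4.935 V
V_th = V_1 - V_2 = 4.935 - 0 = 4.935 V
Step 2 — R_th: zero the source — replace V1 by a short circuit (node 2 merges into node 0) — and find the resistance seen between A (node 1) and B (node 0).
Reduce the network between node 1 (A) and node 0 (B) by series/parallel combination:
  Rp1 = R1 ‖ R2 ‖ R3 (parallel, all between nodes 0 and 1) = 1/(1/3.9 + 1/390 + 1/1200) = 3.849 Ω
R_th = 3.849 Ω

Final answer: V_th = 4.935 V, R_th = 3.849 Ω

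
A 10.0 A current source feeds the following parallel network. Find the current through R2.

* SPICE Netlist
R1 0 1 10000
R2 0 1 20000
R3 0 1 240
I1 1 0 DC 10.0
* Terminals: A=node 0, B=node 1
All resistors sit directly between nodes 0 and 1, so they are in parallel and share one voltage V; the full source current 10 A splits among them.
1/R_par = 1/10000 + 1/20000 + 1/240 = 0.004317 S  =>  R_par = 231.7 Ω
V = I × R_par = 10 × 231.7 = 2317 V
I_R2 = V/R2 = 2317/20000 = 0.1158 A

Final answer: 0.1158 A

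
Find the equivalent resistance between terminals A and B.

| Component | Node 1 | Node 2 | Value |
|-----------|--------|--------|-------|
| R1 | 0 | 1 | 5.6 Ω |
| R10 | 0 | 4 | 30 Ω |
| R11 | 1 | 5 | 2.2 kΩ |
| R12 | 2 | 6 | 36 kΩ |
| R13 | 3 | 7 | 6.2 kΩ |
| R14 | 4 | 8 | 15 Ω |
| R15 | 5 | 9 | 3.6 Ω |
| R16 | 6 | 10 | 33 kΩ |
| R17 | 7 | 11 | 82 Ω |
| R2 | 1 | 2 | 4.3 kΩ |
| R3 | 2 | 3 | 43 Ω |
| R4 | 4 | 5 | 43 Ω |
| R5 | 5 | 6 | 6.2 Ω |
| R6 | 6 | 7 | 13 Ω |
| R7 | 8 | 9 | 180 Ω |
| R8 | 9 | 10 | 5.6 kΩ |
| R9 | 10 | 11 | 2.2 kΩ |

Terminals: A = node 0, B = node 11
The network is not a plain series/parallel combination. Inject a 1 A test current into terminal A (node 0) and return it from terminal B (node 11); then R_eq = V_A / (1 A).
Nodal analysis, taking node 11 as the 0 V reference.
Current source I_test pushes 1 A into node 0 and draws it out of node 11.
KCL at each unknown node (sum of currents leaving = 0; resistances in Ω):
  Node 0: (V_0 - V_1)/5.6 + (V_0 - V_4)/30 - 1 = 0
  Node 1: (V_1 - V_0)/5.6 + (V_1 - V_2)/4300 + (V_1 - V_5)/2200 = 0
  Node 2: (V_2 - V_1)/4300 + (V_2 - V_3)/43 + (V_2 - V_6)/36000 = 0
  Node 3: (V_3 - V_2)/43 + (V_3 - V_7)/6200 = 0
  Node 4: (V_4 - V_0)/30 + (V_4 - V_5)/43 + (V_4 - V_8)/15 = 0
  Node 5: (V_5 - V_1)/2200 + (V_5 - V_4)/43 + (V_5 - V_6)/6.2 + (V_5 - V_9)/3.6 = 0
  Node 6: (V_6 - V_2)/36000 + (V_6 - V_5)/6.2 + (V_6 - V_7)/13 + (V_6 - V_10)/33000 = 0
  Node 7: (V_7 - V_3)/6200 + (V_7 - V_6)/13 + (V_7 - 0)/82 = 0
  Node 8: (V_8 - V_4)/15 + (V_8 - V_9)/180 = 0
  Node 9: (V_9 - V_5)/3.6 + (V_9 - V_8)/180 + (V_9 - V_10)/5600 = 0
  Node 10: (V_10 - V_6)/33000 + (V_10 - V_9)/5600 + (V_10 - 0)/2200 = 0
Collecting terms (coefficients in siemens):
  0.2119·V_0 - 0.1786·V_1 - 0.03333·V_4 = 1
  0.1793·V_1 - 0.1786·V_0 - 0.0002326·V_2 - 0.0004545·V_5 = 0
  0.02352·V_2 - 0.0002326·V_1 - 0.02326·V_3 - 0.00002778·V_6 = 0
  0.02342·V_3 - 0.02326·V_2 - 0.0001613·V_7 = 0
  0.1233·V_4 - 0.03333·V_0 - 0.02326·V_5 - 0.06667·V_8 = 0
  0.4628·V_5 - 0.0004545·V_1 - 0.02326·V_4 - 0.1613·V_6 - 0.2778·V_9 = 0
  0.2383·V_6 - 0.00002778·V_2 - 0.1613·V_5 - 0.07692·V_7 - 0.0000303·V_10 = 0
  0.08928·V_7 - 0.0001613·V_3 - 0.07692·V_6 = 0
  0.07222·V_8 - 0.06667·V_4 - 0.005556·V_9 = 0
  0.2835·V_9 - 0.2778·V_5 - 0.005556·V_8 - 0.0001786·V_10 = 0
  0.0006634·V_10 - 0.0000303·V_6 - 0.0001786·V_9 = 0
Solving these 11 simultaneous equations (Gaussian elimination) gives:
  V_0 = 162.6 V, V_1 = 162.4 V, V_2 = 126.8 V, V_3 = 126.4 V
  V_4 = 133.7 V, V_5 = 99.63 V, V_6 = 93.56 V, V_7 = 80.84 V
  V_8 = 131.1 V, V_9 = 100.2 V, V_10 = 31.24 V
R_eq = V_0 / 1 A = 162.6 Ω

Final answer: 162.6 Ω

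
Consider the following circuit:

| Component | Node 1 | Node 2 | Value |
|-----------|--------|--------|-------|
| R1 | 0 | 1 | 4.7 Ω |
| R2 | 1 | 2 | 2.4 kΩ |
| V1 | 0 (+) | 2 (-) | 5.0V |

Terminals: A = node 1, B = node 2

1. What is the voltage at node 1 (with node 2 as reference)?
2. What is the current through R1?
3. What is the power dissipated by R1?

Nodal analysis, taking node 2 as the 0 V reference.
Source V1 fixes V_0 = 5 V.
KCL at each unknown node (sum of currents leaving = 0; resistances in Ω):
  Node 1: (V_1 - 5)/4.7 + (V_1 - 0)/2400 = 0
Collecting terms: 0.2132 × V_1 = 1.064  =>  V_1 = 4.99 V
Part 1:
  Read off the nodal solution: V_1 = 4.99 V
Part 2:
  I_R1 = (V_0 - V_1)/R1 = (5 - 4.99)/4.7 = 0.002079 A
  Magnitude: I_R1 = 0.002079 A
Part 3:
  I_R1 = (V_0 - V_1)/R1 = (5 - 4.99)/4.7 = 0.002079 A
  P_R1 = I_R1² × R1 = (0.002079)² × 4.7 = 0.00002032 W

Final answers:
1. V_1 = 4.99 V
2. I_R1 = 0.002079 A
3. P_R1 = 2.032e-05 W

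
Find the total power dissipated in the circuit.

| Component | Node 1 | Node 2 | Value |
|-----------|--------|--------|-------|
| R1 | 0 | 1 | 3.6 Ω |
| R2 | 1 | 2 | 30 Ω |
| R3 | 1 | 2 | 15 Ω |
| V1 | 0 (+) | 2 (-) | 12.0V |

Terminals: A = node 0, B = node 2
Nodal analysis, taking node 2 as the 0 V reference.
Source V1 fixes V_0 = 12 V.
KCL at each unknown node (sum of currents leaving = 0; resistances in Ω):
  Node 1: (V_1 - 12)/3.6 + (V_1 - 0)/30 + (V_1 - 0)/15 = 0
Collecting terms: 0.3778 × V_1 = 3.333  =>  V_1 = 8.824 V
Power in each resistor, P = (ΔV)²/R:
  P_R1 = (12 - 8.824)²/3.6 = 2.803 W
  P_R2 = (8.824 - 0)²/30 = 2.595 W
  P_R3 = (8.824 - 0)²/15 = 5.19 W
P_total = P_R1 + P_R2 + P_R3 = 10.59 W

Final answer: 10.59 W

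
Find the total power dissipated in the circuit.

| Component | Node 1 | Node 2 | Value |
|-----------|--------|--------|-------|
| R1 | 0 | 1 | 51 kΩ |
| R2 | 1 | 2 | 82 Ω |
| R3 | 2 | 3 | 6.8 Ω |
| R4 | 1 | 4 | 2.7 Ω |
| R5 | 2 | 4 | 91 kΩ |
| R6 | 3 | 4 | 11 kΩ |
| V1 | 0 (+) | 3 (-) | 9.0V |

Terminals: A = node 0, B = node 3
Nodal analysis, taking node 3 as the 0 V reference.
Source V1 fixes V_0 = 9 V.
KCL at each unknown node (sum of currents leaving = 0; resistances in Ω):
  Node 1: (V_1 - 9)/51000 + (V_1 - V_2)/82 + (V_1 - V_4)/2.7 = 0
  Node 2: (V_2 - V_1)/82 + (V_2 - 0)/6.8 + (V_2 - V_4)/91000 = 0
  Node 4: (V_4 - V_1)/2.7 + (V_4 - V_2)/91000 + (V_4 - 0)/11000 = 0
Collecting terms (coefficients in siemens):
  0.3826·V_1 - 0.0122·V_2 - 0.3704·V_4 = 0.0001765
  0.1593·V_2 - 0.0122·V_1 - 0.00001099·V_4 = 0
  0.3705·V_4 - 0.3704·V_1 - 0.00001099·V_2 = 0
Solving these 3 simultaneous equations (Gaussian elimination) gives:
  V_1 = 0.01551 V, V_2 = 0.001188 V, V_4 = 0.0155 V
Power in each resistor, P = (ΔV)²/R:
  P_R1 = (9 - 0.01551)²/51000 = 0.001583 W
  P_R2 = (0.01551 - 0.001188)²/82 = 0.0000025 W
  P_R3 = (0.001188 - 0)²/6.8 = 0.0000002077 W
  P_R4 = (0.01551 - 0.0155)²/2.7 = 0.000000000006626 W
  P_R5 = (0.001188 - 0.0155)²/91000 = 0.000000002251 W
  P_R6 = (0 - 0.0155)²/11000 = 0.00000002184 W
P_total = P_R1 + P_R2 + P_R3 + P_R4 + P_R5 + P_R6 = 0.001585 W

Final answer: 0.001585 W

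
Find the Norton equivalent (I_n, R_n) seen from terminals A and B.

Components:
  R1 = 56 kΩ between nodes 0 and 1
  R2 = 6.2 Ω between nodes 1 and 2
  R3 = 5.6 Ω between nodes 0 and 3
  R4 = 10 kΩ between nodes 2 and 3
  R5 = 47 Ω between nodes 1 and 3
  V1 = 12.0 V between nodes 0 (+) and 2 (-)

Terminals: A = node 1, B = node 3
Find the Thévenin equivalent first; then I_n = V_th/R_th and R_n = R_th.
Step 1 — V_th is the open-circuit voltage V_A - V_B (nothing connected across the terminals).
Nodal analysis, taking node 2 as the 0 V reference.
Source V1 fixes V_0 = 12 V.
KCL at each unknown node (sum of currents leaving = 0; resistances in Ω):
  Node 1: (V_1 - 12)/56000 + (V_1 - 0)/6.2 + (V_1 - V_3)/47 = 0
  Node 3: (V_3 - 12)/5.6 + (V_3 - 0)/10000 + (V_3 - V_1)/47 = 0
Collecting terms (coefficients in siemens):
  0.1826·V_1 - 0.02128·V_3 = 0.0002143
  0.1999·V_3 - 0.02128·V_1 = 2.143
Determinant D = (0.1826)(0.1999) - (-0.02128)(-0.02128) = 0.03605
V_1 = [(0.0002143)(0.1999) - (-0.02128)(2.143)]/D = 1.266 V
V_3 = [(0.1826)(2.143) - (0.0002143)(-0.02128)]/D = 10.85 V
V_th = V_1 - V_3 = 1.266 - 10.85 = -9.586 V
Step 2 — R_th: zero the source — replace V1 by a short circuit (node 2 merges into node 0) — and find the resistance seen between A (node 1) and B (node 3).
Reduce the network between node 1 (A) and node 3 (B) by series/parallel combination:
  Rp1 = R1 ‖ R2 (parallel, both between nodes 0 and 1) = 1/(1/56000 + 1/6.2) = 6.199 Ω
  Rp2 = R3 ‖ R4 (parallel, both between nodes 0 and 3) = 1/(1/5.6 + 1/10000) = 5.597 Ω
  Rs1 = Rp1 + Rp2 (series, joined only at node 0) = 6.199 + 5.597 = 11.8 Ω
  Rp3 = R5 ‖ Rs1 (parallel, both between nodes 1 and 3) = 1/(1/47 + 1/11.8) = 9.43 Ω
R_th = 9.43 Ω
I_n = V_th/R_th = -9.586/9.43 = -1.017 A, and R_n = R_th = 9.43 Ω

Final answer: I_n = -1.017 A, R_n = 9.43 Ω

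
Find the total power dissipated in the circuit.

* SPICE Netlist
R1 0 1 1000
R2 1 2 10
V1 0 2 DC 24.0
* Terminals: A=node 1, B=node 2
Nodal analysis, taking node 2 as the 0 V reference.
Source V1 fixes V_0 = 24 V.
KCL at each unknown node (sum of currents leaving = 0; resistances in Ω):
  Node 1: (V_1 - 24)/1000 + (V_1 - 0)/10 = 0
Collecting terms: 0.101 × V_1 = 0.024  =>  V_1 = 0.2376 V
Power in each resistor, P = (ΔV)²/R:
  P_R1 = (24 - 0.2376)²/1000 = 0.5647 W
  P_R2 = (0.2376 - 0)²/10 = 0.005647 W
P_total = P_R1 + P_R2 = 0.5703 W

Final answer: 0.5703 W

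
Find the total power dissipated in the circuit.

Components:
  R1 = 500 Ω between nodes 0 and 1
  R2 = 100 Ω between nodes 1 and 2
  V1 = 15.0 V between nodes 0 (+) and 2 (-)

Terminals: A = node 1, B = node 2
Nodal analysis, taking node 2 as the 0 V reference.
Source V1 fixes V_0 = 15 V.
KCL at each unknown node (sum of currents leaving = 0; resistances in Ω):
  Node 1: (V_1 - 15)/500 + (V_1 - 0)/100 = 0
Collecting terms: 0.012 × V_1 = 0.03  =>  V_1 = 2.5 V
Power in each resistor, P = (ΔV)²/R:
  P_R1 = (15 - 2.5)²/500 = 0.3125 W
  P_R2 = (2.5 - 0)²/100 = 0.0625 W
P_total = P_R1 + P_R2 = 0.375 W

Final answer: 0.375 W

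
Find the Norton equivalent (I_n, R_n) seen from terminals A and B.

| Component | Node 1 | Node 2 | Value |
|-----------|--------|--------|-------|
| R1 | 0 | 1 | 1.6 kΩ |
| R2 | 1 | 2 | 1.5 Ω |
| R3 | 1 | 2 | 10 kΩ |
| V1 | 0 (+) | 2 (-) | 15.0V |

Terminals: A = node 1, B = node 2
Find the Thévenin equivalent first; then I_n = V_th/R_th and R_n = R_th.
Step 1 — V_th is the open-circuit voltage V_A - V_B (nothing connected across the terminals).
Nodal analysis, taking node 2 as the 0 V reference.
Source V1 fixes V_0 = 15 V.
KCL at each unknown node (sum of currents leaving = 0; resistances in Ω):
  Node 1: (V_1 - 15)/1600 + (V_1 - 0)/1.5 + (V_1 - 0)/10000 = 0
Collecting terms: 0.6674 × V_1 = 0.009375  =>  V_1 = 0.01405 V
V_th = V_1 - V_2 = 0.01405 - 0 = 0.01405 V
Step 2 — R_th: zero the source — replace V1 by a short circuit (node 2 merges into node 0) — and find the resistance seen between A (node 1) and B (node 0).
Reduce the network between node 1 (A) and node 0 (B) by series/parallel combination:
  Rp1 = R1 ‖ R2 ‖ R3 (parallel, all between nodes 0 and 1) = 1/(1/1600 + 1/1.5 + 1/10000) = 1.498 Ω
R_th = 1.498 Ω
I_n = V_th/R_th = 0.01405/1.498 = 0.009375 A, and R_n = R_th = 1.498 Ω

Final answer: I_n = 0.009375 A, R_n = 1.498 Ω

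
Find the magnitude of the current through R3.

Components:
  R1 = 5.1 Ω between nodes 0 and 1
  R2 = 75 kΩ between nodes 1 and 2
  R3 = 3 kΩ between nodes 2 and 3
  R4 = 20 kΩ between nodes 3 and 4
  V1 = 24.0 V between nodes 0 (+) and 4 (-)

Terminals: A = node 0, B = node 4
Nodal analysis, taking node 4 as the 0 V reference.
Source V1 fixes V_0 = 24 V.
KCL at each unknown node (sum of currents leaving = 0; resistances in Ω):
  Node 1: (V_1 - 24)/5.1 + (V_1 - V_2)/75000 = 0
  Node 2: (V_2 - V_1)/75000 + (V_2 - V_3)/3000 = 0
  Node 3: (V_3 - V_2)/3000 + (V_3 - 0)/20000 = 0
Collecting terms (coefficients in siemens):
  0.1961·V_1 - 0.00001333·V_2 = 4.706
  0.0003467·V_2 - 0.00001333·V_1 - 0.0003333·V_3 = 0
  0.0003833·V_3 - 0.0003333·V_2 = 0
Solving these 3 simultaneous equations (Gaussian elimination) gives:
  V_1 = 24 V, V_2 = 5.632 V, V_3 = 4.898 V
I_R3 = (V_2 - V_3)/R3 = (5.632 - 4.898)/3000 = 0.0002449 A
|I_R3| = 0.0002449 A

Final answer: |I_R3| = 0.0002449 A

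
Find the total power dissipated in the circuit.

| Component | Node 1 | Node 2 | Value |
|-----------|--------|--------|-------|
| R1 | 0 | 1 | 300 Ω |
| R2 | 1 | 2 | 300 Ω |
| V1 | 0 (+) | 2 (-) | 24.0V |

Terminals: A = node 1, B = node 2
Nodal analysis, taking node 2 as the 0 V reference.
Source V1 fixes V_0 = 24 V.
KCL at each unknown node (sum of currents leaving = 0; resistances in Ω):
  Node 1: (V_1 - 24)/300 + (V_1 - 0)/300 = 0
Collecting terms: 0.006667 × V_1 = 0.08  =>  V_1 = 12 V
Power in each resistor, P = (ΔV)²/R:
  P_R1 = (24 - 12)²/300 = 0.48 W
  P_R2 = (12 - 0)²/300 = 0.48 W
P_total = P_R1 + P_R2 = 0.96 W

Final answer: 0.96 W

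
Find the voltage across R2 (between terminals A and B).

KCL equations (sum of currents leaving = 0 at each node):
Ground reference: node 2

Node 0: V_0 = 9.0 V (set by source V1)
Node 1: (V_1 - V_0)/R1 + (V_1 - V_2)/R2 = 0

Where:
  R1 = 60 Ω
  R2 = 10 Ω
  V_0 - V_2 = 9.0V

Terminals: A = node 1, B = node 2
R1 and R2 are in series across V1 (node 0 → node 1 → node 2), and the output A–B is taken across R2, so this is a voltage divider.
Series current: I = V1/(R1 + R2) = 9/(60 + 10) = 9/70 = 0.1286 A
V_R2 = I × R2 = V1 × R2/(R1 + R2) = 9 × 10/70 = 1.286 V

Final answer: 1.286 V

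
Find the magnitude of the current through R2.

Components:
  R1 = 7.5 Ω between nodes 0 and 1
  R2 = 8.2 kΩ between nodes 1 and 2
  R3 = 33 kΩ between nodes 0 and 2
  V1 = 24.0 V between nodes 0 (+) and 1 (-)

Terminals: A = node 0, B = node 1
Nodal analysis, taking node 1 as the 0 V reference.
Source V1 fixes V_0 = 24 V.
KCL at each unknown node (sum of currents leaving = 0; resistances in Ω):
  Node 2: (V_2 - 0)/8200 + (V_2 - 24)/33000 = 0
Collecting terms: 0.0001523 × V_2 = 0.0007273  =>  V_2 = 4.777 V
I_R2 = (V_1 - V_2)/R2 = (0 - 4.777)/8200 = -0.0005825 A
|I_R2| = 0.0005825 A

Final answer: |I_R2| = 0.0005825 A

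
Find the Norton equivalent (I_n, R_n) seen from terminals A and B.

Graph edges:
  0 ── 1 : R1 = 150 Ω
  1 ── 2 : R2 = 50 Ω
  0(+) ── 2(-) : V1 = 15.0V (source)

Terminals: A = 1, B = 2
Find the Thévenin equivalent first; then I_n = V_th/R_th and R_n = R_th.
Step 1 — V_th is the open-circuit voltage V_A - V_B (nothing connected across the terminals).
Nodal analysis, taking node 2 as the 0 V reference.
Source V1 fixes V_0 = 15 V.
KCL at each unknown node (sum of currents leaving = 0; resistances in Ω):
  Node 1: (V_1 - 15)/150 + (V_1 - 0)/50 = 0
Collecting terms: 0.02667 × V_1 = 0.1  =>  V_1 = 3.75 V
V_th = V_1 - V_2 = 3.75 - 0 = 3.75 V
Step 2 — R_th: zero the source — replace V1 by a short circuit (node 2 merges into node 0) — and find the resistance seen between A (node 1) and B (node 0).
Reduce the network between node 1 (A) and node 0 (B) by series/parallel combination:
  Rp1 = R1 ‖ R2 (parallel, both between nodes 0 and 1) = 1/(1/150 + 1/50) = 37.5 Ω
R_th = 37.5 Ω
I_n = V_th/R_th = 3.75/37.5 = 0.1 A, and R_n = R_th = 37.5 Ω

Final answer: I_n = 0.1 A, R_n = 37.5 Ω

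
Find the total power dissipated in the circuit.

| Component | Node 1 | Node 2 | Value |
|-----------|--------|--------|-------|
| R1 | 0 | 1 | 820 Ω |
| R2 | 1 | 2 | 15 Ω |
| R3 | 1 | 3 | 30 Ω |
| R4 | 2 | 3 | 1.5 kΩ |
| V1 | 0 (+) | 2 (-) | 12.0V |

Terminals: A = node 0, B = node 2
Nodal analysis, taking node 2 as the 0 V reference.
Source V1 fixes V_0 = 12 V.
KCL at each unknown node (sum of currents leaving = 0; resistances in Ω):
  Node 1: (V_1 - 12)/820 + (V_1 - 0)/15 + (V_1 - V_3)/30 = 0
  Node 3: (V_3 - V_1)/30 + (V_3 - 0)/1500 = 0
Collecting terms (coefficients in siemens):
  0.1012·V_1 - 0.03333·V_3 = 0.01463
  0.034·V_3 - 0.03333·V_1 = 0
Determinant D = (0.1012)(0.034) - (-0.03333)(-0.03333) = 0.00233
V_1 = [(0.01463)(0.034) - (-0.03333)(0)]/D = 0.2135 V
V_3 = [(0.1012)(0) - (0.01463)(-0.03333)]/D = 0.2093 V
Power in each resistor, P = (ΔV)²/R:
  P_R1 = (12 - 0.2135)²/820 = 0.1694 W
  P_R2 = (0.2135 - 0)²/15 = 0.003039 W
  P_R3 = (0.2135 - 0.2093)²/30 = 0.0000005842 W
  P_R4 = (0 - 0.2093)²/1500 = 0.00002921 W
P_total = P_R1 + P_R2 + P_R3 + P_R4 = 0.1725 W

Final answer: 0.1725 W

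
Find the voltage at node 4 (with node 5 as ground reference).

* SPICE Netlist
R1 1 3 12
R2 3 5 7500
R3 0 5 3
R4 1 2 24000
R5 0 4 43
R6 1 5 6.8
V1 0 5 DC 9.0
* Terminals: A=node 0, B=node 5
Nodal analysis, taking node 5 as the 0 V reference.
Source V1 fixes V_0 = 9 V.
KCL at each unknown node (sum of currents leaving = 0; resistances in Ω):
  Node 1: (V_1 - V_3)/12 + (V_1 - V_2)/24000 + (V_1 - 0)/6.8 = 0
  Node 2: (V_2 - V_1)/24000 = 0
  Node 3: (V_3 - V_1)/12 + (V_3 - 0)/7500 = 0
  Node 4: (V_4 - 9)/43 = 0
Collecting terms (coefficients in siemens):
  0.2304·V_1 - 0.00004167·V_2 - 0.08333·V_3 = 0
  0.00004167·V_2 - 0.00004167·V_1 = 0
  0.08347·V_3 - 0.08333·V_1 = 0
  0.02326·V_4 = 0.2093
Solving these 4 simultaneous equations (Gaussian elimination) gives:
  V_1 = 0 V, V_2 = 0 V, V_3 = 0 V, V_4 = 9 V
The requested potential is V_4 = 9 V.

Final answer: V_4 = 9 V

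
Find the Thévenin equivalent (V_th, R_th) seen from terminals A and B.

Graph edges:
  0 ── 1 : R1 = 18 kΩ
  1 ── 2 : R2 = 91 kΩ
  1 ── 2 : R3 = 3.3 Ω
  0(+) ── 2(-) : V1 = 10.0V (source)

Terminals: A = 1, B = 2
Step 1 — V_th is the open-circuit voltage V_A - V_B (nothing connected across the terminals).
Nodal analysis, taking node 2 as the 0 V reference.
Source V1 fixes V_0 = 10 V.
KCL at each unknown node (sum of currents leaving = 0; resistances in Ω):
  Node 1: (V_1 - 10)/18000 + (V_1 - 0)/91000 + (V_1 - 0)/3.3 = 0
Collecting terms: 0.3031 × V_1 = 0.0005556  =>  V_1 = 0.001833 V
V_th = V_1 - V_2 = 0.001833 - 0 = 0.001833 V
Step 2 — R_th: zero the source — replace V1 by a short circuit (node 2 merges into node 0) — and find the resistance seen between A (node 1) and B (node 0).
Reduce the network between node 1 (A) and node 0 (B) by series/parallel combination:
  Rp1 = R1 ‖ R2 ‖ R3 (parallel, all between nodes 0 and 1) = 1/(1/18000 + 1/91000 + 1/3.3) = 3.299 Ω
R_th = 3.299 Ω

Final answer: V_th = 0.001833 V, R_th = 3.299 Ω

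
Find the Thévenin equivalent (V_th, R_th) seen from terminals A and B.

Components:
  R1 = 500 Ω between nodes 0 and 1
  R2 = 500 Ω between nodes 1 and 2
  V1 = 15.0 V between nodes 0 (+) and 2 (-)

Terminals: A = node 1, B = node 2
Step 1 — V_th is the open-circuit voltage V_A - V_B (nothing connected across the terminals).
Nodal analysis, taking node 2 as the 0 V reference.
Source V1 fixes V_0 = 15 V.
KCL at each unknown node (sum of currents leaving = 0; resistances in Ω):
  Node 1: (V_1 - 15)/500 + (V_1 - 0)/500 = 0
Collecting terms: 0.004 × V_1 = 0.03  =>  V_1 = 7.5 V
V_th = V_1 - V_2 = 7.5 - 0 = 7.5 V
Step 2 — R_th: zero the source — replace V1 by a short circuit (node 2 merges into node 0) — and find the resistance seen between A (node 1) and B (node 0).
Reduce the network between node 1 (A) and node 0 (B) by series/parallel combination:
  Rp1 = R1 ‖ R2 (parallel, both between nodes 0 and 1) = 1/(1/500 + 1/500) = 250 Ω
R_th = 250 Ω

Final answer: V_th = 7.5 V, R_th = 250 Ω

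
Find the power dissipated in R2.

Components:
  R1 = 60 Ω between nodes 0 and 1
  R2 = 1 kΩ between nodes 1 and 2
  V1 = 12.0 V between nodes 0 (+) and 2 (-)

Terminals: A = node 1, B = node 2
Nodal analysis, taking node 2 as the 0 V reference.
Source V1 fixes V_0 = 12 V.
KCL at each unknown node (sum of currents leaving = 0; resistances in Ω):
  Node 1: (V_1 - 12)/60 + (V_1 - 0)/1000 = 0
Collecting terms: 0.01767 × V_1 = 0.2  =>  V_1 = 11.32 V
I_R2 = (V_1 - V_2)/R2 = (11.32 - 0)/1000 = 0.01132 A
P_R2 = I_R2² × R2 = (0.01132)² × 1000 = 0.1282 W

Final answer: 0.1282 W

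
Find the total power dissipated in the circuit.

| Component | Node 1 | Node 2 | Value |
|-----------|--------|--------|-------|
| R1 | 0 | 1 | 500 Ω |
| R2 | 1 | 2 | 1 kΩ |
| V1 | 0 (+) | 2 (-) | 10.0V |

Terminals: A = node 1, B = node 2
Nodal analysis, taking node 2 as the 0 V reference.
Source V1 fixes V_0 = 10 V.
KCL at each unknown node (sum of currents leaving = 0; resistances in Ω):
  Node 1: (V_1 - 10)/500 + (V_1 - 0)/1000 = 0
Collecting terms: 0.003 × V_1 = 0.02  =>  V_1 = 6.667 V
Power in each resistor, P = (ΔV)²/R:
  P_R1 = (10 - 6.667)²/500 = 0.02222 W
  P_R2 = (6.667 - 0)²/1000 = 0.04444 W
P_total = P_R1 + P_R2 = 0.06667 W

Final answer: 0.06667 W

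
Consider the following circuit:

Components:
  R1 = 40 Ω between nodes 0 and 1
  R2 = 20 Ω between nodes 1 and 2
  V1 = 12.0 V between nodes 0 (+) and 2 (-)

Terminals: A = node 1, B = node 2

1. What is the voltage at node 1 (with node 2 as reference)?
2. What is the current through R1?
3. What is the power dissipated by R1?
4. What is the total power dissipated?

Nodal analysis, taking node 2 as the 0 V reference.
Source V1 fixes V_0 = 12 V.
KCL at each unknown node (sum of currents leaving = 0; resistances in Ω):
  Node 1: (V_1 - 12)/40 + (V_1 - 0)/20 = 0
Collecting terms: 0.075 × V_1 = 0.3  =>  V_1 = 4 V
Part 1:
  Read off the nodal solution: V_1 = 4 V
Part 2:
  I_R1 = (V_0 - V_1)/R1 = (12 - 4)/40 = 0.2 A
  Magnitude: I_R1 = 0.2 A
Part 3:
  I_R1 = (V_0 - V_1)/R1 = (12 - 4)/40 = 0.2 A
  P_R1 = I_R1² × R1 = (0.2)² × 40 = 1.6 W
Part 4:
  Power in each resistor, P = (ΔV)²/R:
    P_R1 = (12 - 4)²/40 = 1.6 W
    P_R2 = (4 - 0)²/20 = 0.8 W
  P_total = P_R1 + P_R2 = 2.4 W

Final answers:
1. V_1 = 4 V
2. I_R1 = 0.2 A
3. P_R1 = 1.6 W
4. P_total = 2.4 W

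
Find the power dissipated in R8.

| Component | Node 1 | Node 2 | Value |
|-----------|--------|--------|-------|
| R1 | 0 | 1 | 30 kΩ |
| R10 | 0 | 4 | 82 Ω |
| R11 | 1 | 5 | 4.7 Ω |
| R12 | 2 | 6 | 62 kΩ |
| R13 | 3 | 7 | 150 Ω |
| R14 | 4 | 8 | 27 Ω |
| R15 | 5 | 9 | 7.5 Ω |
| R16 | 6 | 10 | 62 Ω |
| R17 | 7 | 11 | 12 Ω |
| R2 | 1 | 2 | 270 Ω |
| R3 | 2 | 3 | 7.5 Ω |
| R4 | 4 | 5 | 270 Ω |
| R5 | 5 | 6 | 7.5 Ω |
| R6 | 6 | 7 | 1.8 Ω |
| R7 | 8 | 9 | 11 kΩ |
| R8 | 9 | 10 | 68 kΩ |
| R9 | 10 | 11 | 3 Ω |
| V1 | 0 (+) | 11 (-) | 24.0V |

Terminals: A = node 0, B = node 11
Nodal analysis, taking node 11 as the 0 V reference.
Source V1 fixes V_0 = 24 V.
KCL at each unknown node (sum of currents leaving = 0; resistances in Ω):
  Node 1: (V_1 - 24)/30000 + (V_1 - V_2)/270 + (V_1 - V_5)/4.7 = 0
  Node 2: (V_2 - V_1)/270 + (V_2 - V_3)/7.5 + (V_2 - V_6)/62000 = 0
  Node 3: (V_3 - V_2)/7.5 + (V_3 - V_7)/150 = 0
  Node 4: (V_4 - V_5)/270 + (V_4 - 24)/82 + (V_4 - V_8)/27 = 0
  Node 5: (V_5 - V_4)/270 + (V_5 - V_6)/7.5 + (V_5 - V_1)/4.7 + (V_5 - V_9)/7.5 = 0
  Node 6: (V_6 - V_5)/7.5 + (V_6 - V_7)/1.8 + (V_6 - V_2)/62000 + (V_6 - V_10)/62 = 0
  Node 7: (V_7 - V_6)/1.8 + (V_7 - V_3)/150 + (V_7 - 0)/12 = 0
  Node 8: (V_8 - V_9)/11000 + (V_8 - V_4)/27 = 0
  Node 9: (V_9 - V_8)/11000 + (V_9 - V_10)/68000 + (V_9 - V_5)/7.5 = 0
  Node 10: (V_10 - V_9)/68000 + (V_10 - 0)/3 + (V_10 - V_6)/62 = 0
Collecting terms (coefficients in siemens):
  0.2165·V_1 - 0.003704·V_2 - 0.2128·V_5 = 0.0008
  0.1371·V_2 - 0.003704·V_1 - 0.1333·V_3 - 0.00001613·V_6 = 0
  0.14·V_3 - 0.1333·V_2 - 0.006667·V_7 = 0
  0.05294·V_4 - 0.003704·V_5 - 0.03704·V_8 = 0.2927
  0.4831·V_5 - 0.2128·V_1 - 0.003704·V_4 - 0.1333·V_6 - 0.1333·V_9 = 0
  0.705·V_6 - 0.00001613·V_2 - 0.1333·V_5 - 0.5556·V_7 - 0.01613·V_10 = 0
  0.6456·V_7 - 0.006667·V_3 - 0.5556·V_6 = 0
  0.03713·V_8 - 0.03704·V_4 - 0.00009091·V_9 = 0
  0.1334·V_9 - 0.1333·V_5 - 0.00009091·V_8 - 0.00001471·V_10 = 0
  0.3495·V_10 - 0.01613·V_6 - 0.00001471·V_9 = 0
Solving these 10 simultaneous equations (Gaussian elimination) gives:
  V_1 = 1.242 V, V_2 = 0.8741 V, V_3 = 0.8639 V, V_4 = 18.6 V
  V_5 = 1.245 V, V_6 = 0.756 V, V_7 = 0.6595 V, V_8 = 18.56 V
  V_9 = 1.257 V, V_10 = 0.03494 V
I_R8 = (V_9 - V_10)/R8 = (1.257 - 0.03494)/68000 = 0.00001797 A
P_R8 = I_R8² × R8 = (0.00001797)² × 68000 = 0.00002196 W

Final answer: 2.196e-05 W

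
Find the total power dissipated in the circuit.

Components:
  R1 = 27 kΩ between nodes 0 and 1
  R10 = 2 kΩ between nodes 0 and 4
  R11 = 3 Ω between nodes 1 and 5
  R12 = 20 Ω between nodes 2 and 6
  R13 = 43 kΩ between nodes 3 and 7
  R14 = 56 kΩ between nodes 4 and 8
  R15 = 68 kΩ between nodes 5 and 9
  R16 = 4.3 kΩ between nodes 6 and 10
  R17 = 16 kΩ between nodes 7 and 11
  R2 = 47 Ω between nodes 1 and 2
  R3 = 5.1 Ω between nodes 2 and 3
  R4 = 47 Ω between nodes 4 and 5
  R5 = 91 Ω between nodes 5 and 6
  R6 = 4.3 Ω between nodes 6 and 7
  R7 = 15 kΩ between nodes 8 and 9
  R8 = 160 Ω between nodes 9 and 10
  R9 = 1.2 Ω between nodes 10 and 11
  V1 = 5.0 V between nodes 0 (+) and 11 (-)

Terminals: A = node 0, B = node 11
Nodal analysis, taking node 11 as the 0 V reference.
Source V1 fixes V_0 = 5 V.
KCL at each unknown node (sum of currents leaving = 0; resistances in Ω):
  Node 1: (V_1 - 5)/27000 + (V_1 - V_2)/47 + (V_1 - V_5)/3 = 0
  Node 2: (V_2 - V_1)/47 + (V_2 - V_3)/5.1 + (V_2 - V_6)/20 = 0
  Node 3: (V_3 - V_2)/5.1 + (V_3 - V_7)/43000 = 0
  Node 4: (V_4 - V_5)/47 + (V_4 - 5)/2000 + (V_4 - V_8)/56000 = 0
  Node 5: (V_5 - V_4)/47 + (V_5 - V_6)/91 + (V_5 - V_1)/3 + (V_5 - V_9)/68000 = 0
  Node 6: (V_6 - V_5)/91 + (V_6 - V_7)/4.3 + (V_6 - V_2)/20 + (V_6 - V_10)/4300 = 0
  Node 7: (V_7 - V_6)/4.3 + (V_7 - V_3)/43000 + (V_7 - 0)/16000 = 0
  Node 8: (V_8 - V_9)/15000 + (V_8 - V_4)/56000 = 0
  Node 9: (V_9 - V_8)/15000 + (V_9 - V_10)/160 + (V_9 - V_5)/68000 = 0
  Node 10: (V_10 - V_9)/160 + (V_10 - 0)/1.2 + (V_10 - V_6)/4300 = 0
Collecting terms (coefficients in siemens):
  0.3546·V_1 - 0.02128·V_2 - 0.3333·V_5 = 0.0001852
  0.2674·V_2 - 0.02128·V_1 - 0.1961·V_3 - 0.05·V_6 = 0
  0.1961·V_3 - 0.1961·V_2 - 0.00002326·V_7 = 0
  0.02179·V_4 - 0.02128·V_5 - 0.00001786·V_8 = 0.0025
  0.3656·V_5 - 0.3333·V_1 - 0.02128·V_4 - 0.01099·V_6 - 0.00001471·V_9 = 0
  0.2938·V_6 - 0.05·V_2 - 0.01099·V_5 - 0.2326·V_7 - 0.0002326·V_10 = 0
  0.2326·V_7 - 0.00002326·V_3 - 0.2326·V_6 = 0
  0.00008452·V_8 - 0.00001786·V_4 - 0.00006667·V_9 = 0
  0.006331·V_9 - 0.00001471·V_5 - 0.00006667·V_8 - 0.00625·V_10 = 0
  0.8398·V_10 - 0.0002326·V_6 - 0.00625·V_9 = 0
Solving these 10 simultaneous equations (Gaussian elimination) gives:
  V_1 = 3.106 V, V_2 = 3.082 V, V_3 = 3.082 V, V_4 = 3.149 V
  V_5 = 3.107 V, V_6 = 3.072 V, V_7 = 3.071 V, V_8 = 0.6773 V
  V_9 = 0.0153 V, V_10 = 0.0009645 V
Power in each resistor, P = (ΔV)²/R:
  P_R1 = (5 - 3.106)²/27000 = 0.0001328 W
  P_R2 = (3.106 - 3.082)²/47 = 0.00001239 W
  P_R3 = (3.082 - 3.082)²/5.1 = 0.0000000000003391 W
  P_R4 = (3.149 - 3.107)²/47 = 0.00003651 W
  P_R5 = (3.107 - 3.072)²/91 = 0.00001403 W
  P_R6 = (3.072 - 3.071)²/4.3 = 0.000000158 W
  P_R7 = (0.6773 - 0.0153)²/15000 = 0.00002922 W
  P_R8 = (0.0153 - 0.0009645)²/160 = 0.000001285 W
  P_R9 = (0.0009645 - 0)²/1.2 = 0.0000007752 W
  P_R10 = (5 - 3.149)²/2000 = 0.001713 W
  P_R11 = (3.106 - 3.107)²/3 = 0.0000005896 W
  P_R12 = (3.082 - 3.072)²/20 = 0.000005268 W
  P_R13 = (3.082 - 3.071)²/43000 = 0.000000002859 W
  P_R14 = (3.149 - 0.6773)²/56000 = 0.0001091 W
  P_R15 = (3.107 - 0.0153)²/68000 = 0.0001406 W
  P_R16 = (3.072 - 0.0009645)²/4300 = 0.002193 W
  P_R17 = (3.071 - 0)²/16000 = 0.0005894 W
P_total = P_R1 + P_R2 + P_R3 + P_R4 + P_R5 + P_R6 + P_R7 + P_R8 + P_R9 + P_R10 + P_R11 + P_R12 + P_R13 + P_R14 + P_R15 + P_R16 + P_R17 = 0.004978 W

Final answer: 0.004978 W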